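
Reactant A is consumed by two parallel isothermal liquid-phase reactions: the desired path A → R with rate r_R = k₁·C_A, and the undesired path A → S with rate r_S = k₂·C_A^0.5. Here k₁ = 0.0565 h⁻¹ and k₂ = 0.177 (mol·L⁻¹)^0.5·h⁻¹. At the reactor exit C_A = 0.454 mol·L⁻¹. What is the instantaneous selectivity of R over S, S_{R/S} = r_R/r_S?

0.215

S_{R/S} = r_R/r_S = (k₁·C_A)/(k₂·C_A^0.5) = (k₁/k₂)·C_A^0.5.
= (0.0565×0.4540) / (0.177×0.4540^0.5) = 0.02565/0.1193 = 0.215.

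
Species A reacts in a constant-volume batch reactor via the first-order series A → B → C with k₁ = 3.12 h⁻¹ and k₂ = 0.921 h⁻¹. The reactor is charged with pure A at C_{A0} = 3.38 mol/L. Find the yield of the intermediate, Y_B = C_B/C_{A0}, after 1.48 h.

For first-order series with pure A initially, C_B(t) = k₁C_{A0}/(k₂−k₁)·(e^(−k₁t) − e^(−k₂t)).
e^(−k₁t) = e^(−3.12×1.48) = e^(−4.618) = 0.009876; e^(−k₂t) = e^(−1.363) = 0.2559.
C_B = 3.12×3.38/(0.921−3.12) × (0.009876−0.2559) = (-4.796)×(-0.2460) = 1.180 mol/L.
Y_B = C_B/C_{A0} = 1.180/3.38 = 0.349.

0.349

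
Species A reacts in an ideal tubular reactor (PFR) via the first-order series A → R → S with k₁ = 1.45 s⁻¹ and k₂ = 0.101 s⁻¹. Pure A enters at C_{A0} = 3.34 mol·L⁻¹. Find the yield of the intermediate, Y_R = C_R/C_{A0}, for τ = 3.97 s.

0.716

The intermediate concentration in a first-order A→B→C sequence is C_R = k₁C_{A0}(e^(−k₁τ) − e^(−k₂τ))/(k₂−k₁).
e^(−k₁τ) = e^(−1.45×3.97) = e^(−5.756) = 0.003162; e^(−k₂τ) = e^(−0.4010) = 0.6697.
C_R = 1.45×3.34/(0.101−1.45) × (0.003162−0.6697) = (-3.590)×(-0.6665) = 2.393 mol·L⁻¹.
Y_R = C_R/C_{A0} = 2.393/3.34 = 0.716.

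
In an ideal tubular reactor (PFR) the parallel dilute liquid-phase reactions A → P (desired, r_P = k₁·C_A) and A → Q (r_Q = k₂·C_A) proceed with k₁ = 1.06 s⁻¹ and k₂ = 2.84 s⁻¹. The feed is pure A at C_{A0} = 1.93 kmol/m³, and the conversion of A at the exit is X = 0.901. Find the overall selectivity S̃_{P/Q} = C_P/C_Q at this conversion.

C_A = C_{A0}(1−X) = 0.1911 kmol/m³.
Both paths are first order in A, so the instantaneous fraction to P is constant: dC_P/d(−C_A) = k₁/(k₁+k₂) = 0.2718.
C_P = 0.2718·(C_{A0}−C_A) = 0.2718×1.739 = 0.473 kmol/m³.
C_Q = (C_{A0}−C_A)−C_P = 1.266 kmol/m³; S̃_{P/Q} = 0.4726/1.266 = 0.373.

0.373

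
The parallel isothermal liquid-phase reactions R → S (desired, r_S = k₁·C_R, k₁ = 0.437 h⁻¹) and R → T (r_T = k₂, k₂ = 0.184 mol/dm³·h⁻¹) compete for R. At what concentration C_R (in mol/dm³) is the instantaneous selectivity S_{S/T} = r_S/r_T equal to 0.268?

S_{S/T} = (k₁/k₂)·C_R ⇒ C_R = S·k₂/k₁.
= 0.268×0.184/0.437 = 0.113 mol/dm³.

0.113 mol/dm³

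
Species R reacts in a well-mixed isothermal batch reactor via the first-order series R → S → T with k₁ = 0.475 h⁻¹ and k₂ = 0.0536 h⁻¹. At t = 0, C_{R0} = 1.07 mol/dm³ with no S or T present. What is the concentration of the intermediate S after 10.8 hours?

The intermediate concentration in a first-order A→B→C sequence is C_S = k₁C_{R0}(e^(−k₁t) − e^(−k₂t))/(k₂−k₁).
e^(−k₁t) = e^(−0.475×10.8) = e^(−5.130) = 0.005917; e^(−k₂t) = e^(−0.5789) = 0.5605.
C_S = 0.475×1.07/(0.0536−0.475) × (0.005917−0.5605) = (-1.206)×(-0.5546) = 0.6689 mol/dm³.

0.669 mol/dm³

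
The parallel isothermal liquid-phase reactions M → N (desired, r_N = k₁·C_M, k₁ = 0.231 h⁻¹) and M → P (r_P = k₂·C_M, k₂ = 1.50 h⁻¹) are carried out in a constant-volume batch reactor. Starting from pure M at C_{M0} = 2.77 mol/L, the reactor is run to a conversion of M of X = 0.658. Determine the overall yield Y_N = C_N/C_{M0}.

C_M = C_{M0}(1−X) = 0.9473 mol/L.
Both paths are first order in M, so the instantaneous fraction to N is constant: dC_N/d(−C_M) = k₁/(k₁+k₂) = 0.1334.
C_N = 0.1334·(C_{M0}−C_M) = 0.1334×1.823 = 0.243 mol/L.
Y_N = C_N/C_{M0} = 0.2432/2.77 = 0.0878.

0.0878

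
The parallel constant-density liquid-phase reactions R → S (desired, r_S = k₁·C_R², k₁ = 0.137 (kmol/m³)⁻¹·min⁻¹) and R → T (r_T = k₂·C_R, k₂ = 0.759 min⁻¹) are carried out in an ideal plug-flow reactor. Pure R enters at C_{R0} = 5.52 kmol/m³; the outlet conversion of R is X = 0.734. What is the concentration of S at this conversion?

C_R = C_{R0}(1−X) = 1.468 kmol/m³.
Along a PFR/batch, dC_T/dC_R = −r_T/(r_S+r_T) = −k₂/(k₂+k₁·C_R).
Integrating from C_{R0} to C_R: C_T = (0.759/0.137)·ln[(0.759+0.137·5.52)/(0.759+0.137·1.47)] = 5.540·ln(1.515/0.9602) = 2.528 kmol/m³.
Then C_S = (C_{R0}−C_R) − C_T = 4.052 − 2.528 = 1.524 kmol/m³.

1.52 kmol/m³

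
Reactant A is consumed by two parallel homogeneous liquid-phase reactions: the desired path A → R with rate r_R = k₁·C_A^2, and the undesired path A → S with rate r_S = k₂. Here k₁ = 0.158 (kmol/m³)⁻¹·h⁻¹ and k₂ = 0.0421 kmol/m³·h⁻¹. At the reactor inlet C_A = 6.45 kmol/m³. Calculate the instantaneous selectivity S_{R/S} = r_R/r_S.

156

S_{R/S} = r_R/r_S = (k₁·C_A^2)/(k₂) = (k₁/k₂)·C_A^2.
= (0.158×6.450^2) / (0.0421) = 6.573/0.04210 = 156.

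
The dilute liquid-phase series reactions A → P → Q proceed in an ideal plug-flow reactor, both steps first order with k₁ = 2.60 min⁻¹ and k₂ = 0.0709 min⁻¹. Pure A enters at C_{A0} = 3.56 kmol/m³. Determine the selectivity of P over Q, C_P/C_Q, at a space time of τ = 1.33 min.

13.8

For first-order series with pure A initially, C_P(τ) = k₁C_{A0}/(k₂−k₁)·(e^(−k₁τ) − e^(−k₂τ)).
e^(−k₁τ) = e^(−2.60×1.33) = e^(−3.458) = 0.03149; e^(−k₂τ) = e^(−0.09430) = 0.9100.
C_P = 2.60×3.56/(0.0709−2.60) × (0.03149−0.9100) = (-3.660)×(-0.8785) = 3.215 kmol/m³.
C_A = C_{A0}e^(−k₁τ) = 0.1121 kmol/m³, so C_Q = C_{A0}−C_A−C_P = 0.2327 kmol/m³; C_P/C_Q = 13.8.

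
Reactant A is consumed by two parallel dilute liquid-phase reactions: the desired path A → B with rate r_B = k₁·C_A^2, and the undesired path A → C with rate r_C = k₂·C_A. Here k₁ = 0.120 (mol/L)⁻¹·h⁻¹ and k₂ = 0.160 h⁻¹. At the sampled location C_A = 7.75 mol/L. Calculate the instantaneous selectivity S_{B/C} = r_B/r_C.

S_{B/C} = r_B/r_C = (k₁·C_A^2)/(k₂·C_A) = (k₁/k₂)·C_A.
= (0.120×7.750^2) / (0.160×7.750) = 7.207/1.240 = 5.81.
Since the desired path is higher order in A, keeping C_A high (PFR or concentrated feed) favours B.

5.81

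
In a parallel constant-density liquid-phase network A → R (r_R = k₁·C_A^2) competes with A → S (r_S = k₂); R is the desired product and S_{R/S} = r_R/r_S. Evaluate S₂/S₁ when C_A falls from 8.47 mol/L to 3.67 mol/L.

S_{R/S} = (k₁/k₂)·C_A^2, so S₂/S₁ = (C_{A,2}/C_{A,1})^2.
= (3.67/8.47)^2 = (0.4333)^2 = 0.188.

0.188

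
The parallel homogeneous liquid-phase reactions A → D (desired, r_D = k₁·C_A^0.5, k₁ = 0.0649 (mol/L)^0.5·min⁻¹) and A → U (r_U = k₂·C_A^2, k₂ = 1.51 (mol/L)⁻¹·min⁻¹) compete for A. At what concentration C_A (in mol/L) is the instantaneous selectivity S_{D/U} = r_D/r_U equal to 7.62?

0.0317 mol/L

S_{D/U} = (k₁/k₂)·C_A^-1.5 ⇒ C_A = (S·k₂/k₁)^(1/(-1.5)).
= (7.62×1.51/0.0649)^(-0.6667) = (177.3)^(-0.6667) = 0.0317 mol/L.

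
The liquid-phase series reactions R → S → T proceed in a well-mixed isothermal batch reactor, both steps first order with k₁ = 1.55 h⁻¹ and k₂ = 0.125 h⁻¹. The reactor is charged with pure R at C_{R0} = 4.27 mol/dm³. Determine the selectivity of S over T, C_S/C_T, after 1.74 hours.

6.13

The intermediate concentration in a first-order A→B→C sequence is C_S = k₁C_{R0}(e^(−k₁t) − e^(−k₂t))/(k₂−k₁).
e^(−k₁t) = e^(−1.55×1.74) = e^(−2.697) = 0.06741; e^(−k₂t) = e^(−0.2175) = 0.8045.
C_S = 1.55×4.27/(0.125−1.55) × (0.06741−0.8045) = (-4.645)×(-0.7371) = 3.424 mol/dm³.
C_R = C_{R0}e^(−k₁t) = 0.2878 mol/dm³, so C_T = C_{R0}−C_R−C_S = 0.5586 mol/dm³; C_S/C_T = 6.13.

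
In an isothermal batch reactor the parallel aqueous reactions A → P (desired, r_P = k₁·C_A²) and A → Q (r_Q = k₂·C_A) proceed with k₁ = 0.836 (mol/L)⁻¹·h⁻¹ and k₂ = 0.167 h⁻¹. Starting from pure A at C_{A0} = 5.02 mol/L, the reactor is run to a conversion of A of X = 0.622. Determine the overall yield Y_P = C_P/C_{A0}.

C_A = C_{A0}(1−X) = 1.898 mol/L.
Along a PFR/batch, dC_Q/dC_A = −r_Q/(r_P+r_Q) = −k₂/(k₂+k₁·C_A).
Integrating from C_{A0} to C_A: C_Q = (0.167/0.836)·ln[(0.167+0.836·5.02)/(0.167+0.836·1.90)] = 0.1998·ln(4.364/1.753) = 0.1821 mol/L.
Then C_P = (C_{A0}−C_A) − C_Q = 3.122 − 0.1821 = 2.940 mol/L.
Y_P = C_P/C_{A0} = 2.940/5.02 = 0.586.

0.586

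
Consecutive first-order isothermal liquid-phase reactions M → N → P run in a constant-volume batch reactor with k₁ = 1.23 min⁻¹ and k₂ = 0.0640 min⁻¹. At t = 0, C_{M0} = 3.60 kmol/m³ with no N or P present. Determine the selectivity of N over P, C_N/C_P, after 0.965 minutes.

26.7

Solving the coupled first-order balances gives C_N(t) = [k₁/(k₂−k₁)]·C_{M0}·(e^(−k₁t) − e^(−k₂t)).
e^(−k₁t) = e^(−1.23×0.965) = e^(−1.187) = 0.3052; e^(−k₂t) = e^(−0.06176) = 0.9401.
C_N = 1.23×3.60/(0.0640−1.23) × (0.3052−0.9401) = (-3.798)×(-0.6350) = 2.411 kmol/m³.
C_M = C_{M0}e^(−k₁t) = 1.099 kmol/m³, so C_P = C_{M0}−C_M−C_N = 0.09014 kmol/m³; C_N/C_P = 26.7.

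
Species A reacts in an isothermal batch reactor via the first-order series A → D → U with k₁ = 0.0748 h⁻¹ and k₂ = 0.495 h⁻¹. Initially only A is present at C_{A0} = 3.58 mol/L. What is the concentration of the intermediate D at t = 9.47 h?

0.308 mol/L

For first-order series with pure A initially, C_D(t) = k₁C_{A0}/(k₂−k₁)·(e^(−k₁t) − e^(−k₂t)).
e^(−k₁t) = e^(−0.0748×9.47) = e^(−0.7084) = 0.4925; e^(−k₂t) = e^(−4.688) = 0.009208.
C_D = 0.0748×3.58/(0.495−0.0748) × (0.4925−0.009208) = 0.6373×0.4832 = 0.3080 mol/L.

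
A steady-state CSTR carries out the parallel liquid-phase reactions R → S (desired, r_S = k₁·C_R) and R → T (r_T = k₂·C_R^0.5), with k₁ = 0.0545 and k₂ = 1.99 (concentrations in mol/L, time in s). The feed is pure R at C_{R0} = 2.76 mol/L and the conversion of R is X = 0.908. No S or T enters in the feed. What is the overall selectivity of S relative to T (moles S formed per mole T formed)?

Exit C_R = C_{R0}(1−X) = 2.76×0.0920 = 0.2539 mol/L.
A CSTR operates uniformly at the exit composition, giving r_S = 0.01384 and r_T = 1.003 (each k·C_R^n at C_R = 0.2539).
Overall selectivity = C_S/C_T = r_Sτ/(r_Tτ) = r_S/r_T = 0.0138.

0.0138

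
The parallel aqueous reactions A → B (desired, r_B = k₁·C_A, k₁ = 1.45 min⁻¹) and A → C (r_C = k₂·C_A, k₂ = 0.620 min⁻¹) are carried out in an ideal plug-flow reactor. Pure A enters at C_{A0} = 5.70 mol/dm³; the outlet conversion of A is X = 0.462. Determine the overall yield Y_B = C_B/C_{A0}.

0.324

C_A = C_{A0}(1−X) = 3.067 mol/dm³.
Both paths are first order in A, so the instantaneous fraction to B is constant: dC_B/d(−C_A) = k₁/(k₁+k₂) = 0.7005.
C_B = 0.7005·(C_{A0}−C_A) = 0.7005×2.633 = 1.84 mol/dm³.
Y_B = C_B/C_{A0} = 1.845/5.70 = 0.324.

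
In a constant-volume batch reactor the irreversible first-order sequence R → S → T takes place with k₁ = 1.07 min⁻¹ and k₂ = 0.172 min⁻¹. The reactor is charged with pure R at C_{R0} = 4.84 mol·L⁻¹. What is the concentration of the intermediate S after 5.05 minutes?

2.39 mol·L⁻¹

For first-order series with pure R initially, C_S(t) = k₁C_{R0}/(k₂−k₁)·(e^(−k₁t) − e^(−k₂t)).
e^(−k₁t) = e^(−1.07×5.05) = e^(−5.404) = 0.004501; e^(−k₂t) = e^(−0.8686) = 0.4195.
C_S = 1.07×4.84/(0.172−1.07) × (0.004501−0.4195) = (-5.767)×(-0.4150) = 2.394 mol·L⁻¹.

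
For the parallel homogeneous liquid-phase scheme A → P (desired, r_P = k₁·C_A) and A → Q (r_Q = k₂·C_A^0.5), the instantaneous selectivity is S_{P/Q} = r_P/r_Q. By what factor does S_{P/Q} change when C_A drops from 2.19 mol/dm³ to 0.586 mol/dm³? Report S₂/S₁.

S_{P/Q} = (k₁/k₂)·C_A^0.5, so S₂/S₁ = (C_{A,2}/C_{A,1})^0.5.
= (0.586/2.19)^0.5 = (0.2676)^0.5 = 0.517.
Selectivity toward P falls as C_A falls — high-concentration operation is favoured.

0.517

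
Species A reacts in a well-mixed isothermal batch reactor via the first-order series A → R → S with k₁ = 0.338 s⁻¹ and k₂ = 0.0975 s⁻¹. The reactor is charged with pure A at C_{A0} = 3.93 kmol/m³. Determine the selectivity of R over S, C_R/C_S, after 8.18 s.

The intermediate concentration in a first-order A→B→C sequence is C_R = k₁C_{A0}(e^(−k₁t) − e^(−k₂t))/(k₂−k₁).
e^(−k₁t) = e^(−0.338×8.18) = e^(−2.765) = 0.06299; e^(−k₂t) = e^(−0.7975) = 0.4504.
C_R = 0.338×3.93/(0.0975−0.338) × (0.06299−0.4504) = (-5.523)×(-0.3874) = 2.140 kmol/m³.
C_A = C_{A0}e^(−k₁t) = 0.2475 kmol/m³, so C_S = C_{A0}−C_A−C_R = 1.543 kmol/m³; C_R/C_S = 1.39.

1.39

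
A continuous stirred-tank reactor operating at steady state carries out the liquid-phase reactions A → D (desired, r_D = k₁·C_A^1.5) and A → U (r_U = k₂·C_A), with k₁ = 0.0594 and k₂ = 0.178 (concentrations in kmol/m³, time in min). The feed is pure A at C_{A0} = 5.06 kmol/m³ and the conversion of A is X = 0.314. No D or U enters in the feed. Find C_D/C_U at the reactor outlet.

Exit C_A = C_{A0}(1−X) = 5.06×0.686 = 3.471 kmol/m³.
A CSTR operates uniformly at the exit composition, giving r_D = 0.3841 and r_U = 0.6179 (each k·C_A^n at C_A = 3.471).
Overall selectivity = C_D/C_U = r_Dτ/(r_Uτ) = r_D/r_U = 0.622.

0.622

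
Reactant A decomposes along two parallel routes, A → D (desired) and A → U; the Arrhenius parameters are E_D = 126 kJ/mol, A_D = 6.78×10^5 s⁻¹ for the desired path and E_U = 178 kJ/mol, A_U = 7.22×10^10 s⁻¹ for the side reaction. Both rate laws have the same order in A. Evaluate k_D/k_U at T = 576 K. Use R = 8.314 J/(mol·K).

k_D/k_U = (A_D/A_U)·exp[−(E_D−E_U)/(RT)] = (A_D/A_U)·exp[(E_U−E_D)/(RT)].
(E_U−E_D)/(RT) = (178−126)×10³/(8.314×576) = 52000/4789 = 10.86.
k_D/k_U = (6.78×10^5/7.22×10^10)·exp(10.86) = 9.391×10^-6 × 51975 = 0.488.

0.488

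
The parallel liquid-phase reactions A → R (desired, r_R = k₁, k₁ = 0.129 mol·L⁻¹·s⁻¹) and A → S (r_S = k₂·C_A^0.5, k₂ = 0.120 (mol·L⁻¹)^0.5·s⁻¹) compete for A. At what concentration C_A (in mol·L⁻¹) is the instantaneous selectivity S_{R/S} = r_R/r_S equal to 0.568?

3.58 mol·L⁻¹

S_{R/S} = (k₁/k₂)·C_A^-0.5 ⇒ C_A = (S·k₂/k₁)^(-2).
= (0.568×0.120/0.129)^(-2) = (0.5284)^(-2) = 3.58 mol·L⁻¹.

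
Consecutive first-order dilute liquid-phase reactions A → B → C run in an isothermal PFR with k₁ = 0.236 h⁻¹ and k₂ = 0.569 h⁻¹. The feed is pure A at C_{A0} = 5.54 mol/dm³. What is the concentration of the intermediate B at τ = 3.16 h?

The intermediate concentration in a first-order A→B→C sequence is C_B = k₁C_{A0}(e^(−k₁τ) − e^(−k₂τ))/(k₂−k₁).
e^(−k₁τ) = e^(−0.236×3.16) = e^(−0.7458) = 0.4744; e^(−k₂τ) = e^(−1.798) = 0.1656.
C_B = 0.236×5.54/(0.569−0.236) × (0.4744−0.1656) = 3.926×0.3088 = 1.212 mol/dm³.

1.21 mol/dm³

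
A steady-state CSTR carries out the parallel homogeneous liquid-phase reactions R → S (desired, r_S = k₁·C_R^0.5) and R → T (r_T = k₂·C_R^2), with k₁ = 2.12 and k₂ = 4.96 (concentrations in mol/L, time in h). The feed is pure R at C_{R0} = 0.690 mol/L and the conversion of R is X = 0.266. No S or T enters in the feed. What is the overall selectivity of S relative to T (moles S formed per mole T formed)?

Exit C_R = C_{R0}(1−X) = 0.690×0.734 = 0.5065 mol/L.
In a CSTR the entire volume is at exit conditions, so r_S = 2.12×0.5065^0.5 = 1.509 and r_T = 4.96×0.5065^2 = 1.272.
Overall selectivity = C_S/C_T = r_Sτ/(r_Tτ) = r_S/r_T = 1.19.

1.19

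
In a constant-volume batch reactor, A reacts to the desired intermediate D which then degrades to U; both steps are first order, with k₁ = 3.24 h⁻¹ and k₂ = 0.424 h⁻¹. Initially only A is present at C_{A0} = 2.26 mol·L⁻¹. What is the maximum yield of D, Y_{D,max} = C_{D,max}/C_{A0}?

For a first-order series the maximum intermediate yield is C_{D,max}/C_{A0} = (k₁/k₂)^[k₂/(k₂−k₁)].
= (3.24/0.424)^(0.424/(0.424−3.24)) = (7.642)^(-0.1506) = 0.7362.

0.736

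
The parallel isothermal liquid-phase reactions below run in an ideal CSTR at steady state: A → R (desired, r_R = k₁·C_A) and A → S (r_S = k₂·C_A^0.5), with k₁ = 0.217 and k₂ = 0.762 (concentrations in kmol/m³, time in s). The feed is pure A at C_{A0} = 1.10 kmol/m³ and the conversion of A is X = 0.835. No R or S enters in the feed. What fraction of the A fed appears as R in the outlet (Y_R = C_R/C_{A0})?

0.0903

Exit C_A = C_{A0}(1−X) = 1.10×0.165 = 0.1815 kmol/m³.
Rates in a CSTR are evaluated at the outlet concentration: r_R = 0.217×0.1815 = 0.03939, r_S = 0.762×0.1815^0.5 = 0.3246.
Fraction of consumed A going to R: r_R/(r_R+r_S) = 0.1082.
C_R = 0.1082·C_{A0}·X = 0.1082×1.10×0.835 = 0.0994 kmol/m³; Y_R = C_R/C_{A0} = 0.0903.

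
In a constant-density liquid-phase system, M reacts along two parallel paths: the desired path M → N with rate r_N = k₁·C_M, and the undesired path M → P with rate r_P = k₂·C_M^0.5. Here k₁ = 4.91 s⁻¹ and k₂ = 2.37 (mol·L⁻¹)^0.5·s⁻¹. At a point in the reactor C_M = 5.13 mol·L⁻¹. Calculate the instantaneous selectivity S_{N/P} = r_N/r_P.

4.69

S_{N/P} = r_N/r_P = (k₁·C_M)/(k₂·C_M^0.5) = (k₁/k₂)·C_M^0.5.
= (4.91×5.130) / (2.37×5.130^0.5) = 25.19/5.368 = 4.69.
Since the desired path is higher order in M, keeping C_M high (PFR or concentrated feed) favours N.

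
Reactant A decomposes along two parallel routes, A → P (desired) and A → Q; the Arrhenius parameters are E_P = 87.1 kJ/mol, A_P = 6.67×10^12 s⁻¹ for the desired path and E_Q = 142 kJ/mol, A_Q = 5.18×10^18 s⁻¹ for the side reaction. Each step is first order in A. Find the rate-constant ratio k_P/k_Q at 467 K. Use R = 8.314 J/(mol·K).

k_P/k_Q = (A_P/A_Q)·exp[−(E_P−E_Q)/(RT)] = (A_P/A_Q)·exp[(E_Q−E_P)/(RT)].
(E_Q−E_P)/(RT) = (142−87.1)×10³/(8.314×467) = 54900/3883 = 14.14.
k_P/k_Q = (6.67×10^12/5.18×10^18)·exp(14.14) = 1.288×10^-6 × 1.383×10^6 = 1.78.
Since E_P < E_Q, lowering the temperature improves selectivity toward P.

1.78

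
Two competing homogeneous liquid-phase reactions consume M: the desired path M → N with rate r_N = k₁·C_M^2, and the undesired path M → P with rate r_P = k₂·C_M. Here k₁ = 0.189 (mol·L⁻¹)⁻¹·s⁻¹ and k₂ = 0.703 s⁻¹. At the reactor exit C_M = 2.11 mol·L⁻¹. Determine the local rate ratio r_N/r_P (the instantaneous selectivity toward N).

S_{N/P} = r_N/r_P = (k₁·C_M^2)/(k₂·C_M) = (k₁/k₂)·C_M.
= (0.189×2.110^2) / (0.703×2.110) = 0.8414/1.483 = 0.567.

0.567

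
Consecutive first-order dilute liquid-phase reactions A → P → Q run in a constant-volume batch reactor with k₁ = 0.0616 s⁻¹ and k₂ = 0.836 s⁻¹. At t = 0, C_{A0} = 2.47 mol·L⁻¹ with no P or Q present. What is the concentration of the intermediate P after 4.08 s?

0.146 mol·L⁻¹

For first-order series with pure A initially, C_P(t) = k₁C_{A0}/(k₂−k₁)·(e^(−k₁t) − e^(−k₂t)).
e^(−k₁t) = e^(−0.0616×4.08) = e^(−0.2513) = 0.7778; e^(−k₂t) = e^(−3.411) = 0.03301.
C_P = 0.0616×2.47/(0.836−0.0616) × (0.7778−0.03301) = 0.1965×0.7448 = 0.1463 mol·L⁻¹.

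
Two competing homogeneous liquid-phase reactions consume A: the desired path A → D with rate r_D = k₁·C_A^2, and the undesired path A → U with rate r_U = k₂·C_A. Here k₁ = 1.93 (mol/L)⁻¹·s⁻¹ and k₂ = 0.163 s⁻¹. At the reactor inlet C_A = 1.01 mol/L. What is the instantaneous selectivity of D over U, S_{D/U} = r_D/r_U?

S_{D/U} = r_D/r_U = (k₁·C_A^2)/(k₂·C_A) = (k₁/k₂)·C_A.
= (1.93×1.010^2) / (0.163×1.010) = 1.969/0.1646 = 12.0.

12.0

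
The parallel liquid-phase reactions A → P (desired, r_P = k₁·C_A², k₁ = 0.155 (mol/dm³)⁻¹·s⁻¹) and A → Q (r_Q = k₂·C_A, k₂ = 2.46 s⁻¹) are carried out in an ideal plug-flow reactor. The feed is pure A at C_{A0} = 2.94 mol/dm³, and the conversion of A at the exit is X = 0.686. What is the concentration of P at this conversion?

C_A = C_{A0}(1−X) = 0.9232 mol/dm³.
Along a PFR/batch, dC_Q/dC_A = −r_Q/(r_P+r_Q) = −k₂/(k₂+k₁·C_A).
Integrating from C_{A0} to C_A: C_Q = (2.46/0.155)·ln[(2.46+0.155·2.94)/(2.46+0.155·0.923)] = 15.87·ln(2.916/2.603) = 1.800 mol/dm³.
Then C_P = (C_{A0}−C_A) − C_Q = 2.017 − 1.800 = 0.2169 mol/dm³.

0.217 mol/dm³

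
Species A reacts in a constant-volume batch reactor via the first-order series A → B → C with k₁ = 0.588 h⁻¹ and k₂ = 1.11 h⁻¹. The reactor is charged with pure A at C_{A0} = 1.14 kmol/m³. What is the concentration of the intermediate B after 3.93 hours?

0.111 kmol/m³

For first-order series with pure A initially, C_B(t) = k₁C_{A0}/(k₂−k₁)·(e^(−k₁t) − e^(−k₂t)).
e^(−k₁t) = e^(−0.588×3.93) = e^(−2.311) = 0.09918; e^(−k₂t) = e^(−4.362) = 0.01275.
C_B = 0.588×1.14/(1.11−0.588) × (0.09918−0.01275) = 1.284×0.08643 = 0.1110 kmol/m³.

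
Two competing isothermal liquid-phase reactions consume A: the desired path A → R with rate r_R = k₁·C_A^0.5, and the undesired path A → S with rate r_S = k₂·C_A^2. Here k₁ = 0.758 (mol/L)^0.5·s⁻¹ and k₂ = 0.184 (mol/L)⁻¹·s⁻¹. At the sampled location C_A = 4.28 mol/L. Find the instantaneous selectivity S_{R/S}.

0.465

S_{R/S} = r_R/r_S = (k₁·C_A^0.5)/(k₂·C_A^2) = (k₁/k₂)·C_A^-1.5.
= (0.758×4.280^0.5) / (0.184×4.280^2) = 1.568/3.371 = 0.465.
The undesired path is higher order in A, so low C_A (CSTR or dilute feed) favours R.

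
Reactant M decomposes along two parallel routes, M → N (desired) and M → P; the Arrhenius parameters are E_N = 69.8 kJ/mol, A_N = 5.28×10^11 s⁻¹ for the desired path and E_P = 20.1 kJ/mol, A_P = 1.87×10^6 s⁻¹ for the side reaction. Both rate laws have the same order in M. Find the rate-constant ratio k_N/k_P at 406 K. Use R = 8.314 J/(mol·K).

With equal orders, S_{N/P} = k_N/k_P = (A_N/A_P)·exp[(E_P−E_N)/(RT)].
(E_P−E_N)/(RT) = (20.1−69.8)×10³/(8.314×406) = -49700/3375 = -14.72.
k_N/k_P = (5.28×10^11/1.87×10^6)·exp(-14.72) = 2.824×10^5 × 4.032×10^-7 = 0.114.
Since E_N > E_P, raising the temperature improves selectivity toward N.

0.114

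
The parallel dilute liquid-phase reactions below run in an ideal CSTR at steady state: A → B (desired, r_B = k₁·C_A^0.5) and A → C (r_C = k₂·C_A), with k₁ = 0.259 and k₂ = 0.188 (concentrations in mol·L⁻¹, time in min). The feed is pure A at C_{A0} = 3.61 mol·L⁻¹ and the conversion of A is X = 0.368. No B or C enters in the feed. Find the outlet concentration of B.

0.634 mol·L⁻¹

Exit C_A = C_{A0}(1−X) = 3.61×0.632 = 2.282 mol·L⁻¹.
A CSTR operates uniformly at the exit composition, giving r_B = 0.3912 and r_C = 0.4289 (each k·C_A^n at C_A = 2.282).
Fraction of consumed A going to B: r_B/(r_B+r_C) = 0.4770.
C_B = 0.4770·C_{A0}·X = 0.4770×3.61×0.368 = 0.634 mol·L⁻¹.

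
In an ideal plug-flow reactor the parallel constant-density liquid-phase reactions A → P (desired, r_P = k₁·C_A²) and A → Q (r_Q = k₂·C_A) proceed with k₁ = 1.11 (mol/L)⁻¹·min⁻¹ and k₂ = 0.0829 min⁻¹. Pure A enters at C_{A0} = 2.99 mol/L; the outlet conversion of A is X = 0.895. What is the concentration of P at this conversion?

C_A = C_{A0}(1−X) = 0.3139 mol/L.
Along a PFR/batch, dC_Q/dC_A = −r_Q/(r_P+r_Q) = −k₂/(k₂+k₁·C_A).
Integrating from C_{A0} to C_A: C_Q = (0.0829/1.11)·ln[(0.0829+1.11·2.99)/(0.0829+1.11·0.314)] = 0.07468·ln(3.402/0.4314) = 0.1542 mol/L.
Then C_P = (C_{A0}−C_A) − C_Q = 2.676 − 0.1542 = 2.522 mol/L.

2.52 mol/L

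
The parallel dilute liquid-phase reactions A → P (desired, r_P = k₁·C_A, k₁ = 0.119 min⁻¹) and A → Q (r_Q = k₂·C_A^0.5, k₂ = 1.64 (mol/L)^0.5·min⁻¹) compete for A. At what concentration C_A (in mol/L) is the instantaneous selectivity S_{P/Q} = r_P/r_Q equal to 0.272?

S_{P/Q} = (k₁/k₂)·C_A^0.5 ⇒ C_A = (S·k₂/k₁)^(2).
= (0.272×1.64/0.119)^(2) = (3.749)^(2) = 14.1 mol/L.

14.1 mol/L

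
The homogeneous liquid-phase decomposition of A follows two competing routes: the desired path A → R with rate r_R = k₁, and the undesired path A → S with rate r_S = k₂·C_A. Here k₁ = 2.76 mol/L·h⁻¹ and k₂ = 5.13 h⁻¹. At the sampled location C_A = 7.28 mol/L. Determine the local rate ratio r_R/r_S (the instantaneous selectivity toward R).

0.0739

S_{R/S} = r_R/r_S = (k₁)/(k₂·C_A) = (k₁/k₂)·C_A⁻¹.
= (2.76) / (5.13×7.280) = 2.760/37.35 = 0.0739.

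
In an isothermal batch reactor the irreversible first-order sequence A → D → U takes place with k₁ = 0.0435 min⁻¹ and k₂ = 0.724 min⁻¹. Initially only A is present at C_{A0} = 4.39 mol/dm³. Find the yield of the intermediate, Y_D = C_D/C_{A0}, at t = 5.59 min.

The intermediate concentration in a first-order A→B→C sequence is C_D = k₁C_{A0}(e^(−k₁t) − e^(−k₂t))/(k₂−k₁).
e^(−k₁t) = e^(−0.0435×5.59) = e^(−0.2432) = 0.7841; e^(−k₂t) = e^(−4.047) = 0.01747.
C_D = 0.0435×4.39/(0.724−0.0435) × (0.7841−0.01747) = 0.2806×0.7667 = 0.2151 mol/dm³.
Y_D = C_D/C_{A0} = 0.2151/4.39 = 0.0490.

0.0490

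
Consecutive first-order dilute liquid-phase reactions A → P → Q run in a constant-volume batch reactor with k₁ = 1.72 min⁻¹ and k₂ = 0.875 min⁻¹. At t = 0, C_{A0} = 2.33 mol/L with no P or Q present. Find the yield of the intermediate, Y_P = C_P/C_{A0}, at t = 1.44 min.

0.406

Solving the coupled first-order balances gives C_P(t) = [k₁/(k₂−k₁)]·C_{A0}·(e^(−k₁t) − e^(−k₂t)).
e^(−k₁t) = e^(−1.72×1.44) = e^(−2.477) = 0.08401; e^(−k₂t) = e^(−1.260) = 0.2837.
C_P = 1.72×2.33/(0.875−1.72) × (0.08401−0.2837) = (-4.743)×(-0.1996) = 0.9468 mol/L.
Y_P = C_P/C_{A0} = 0.9468/2.33 = 0.406.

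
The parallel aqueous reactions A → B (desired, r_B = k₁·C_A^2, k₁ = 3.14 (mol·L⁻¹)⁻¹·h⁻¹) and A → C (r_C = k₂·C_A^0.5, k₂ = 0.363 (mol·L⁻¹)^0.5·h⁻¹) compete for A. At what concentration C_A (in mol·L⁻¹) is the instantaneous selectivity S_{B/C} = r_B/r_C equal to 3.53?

0.550 mol·L⁻¹

S_{B/C} = (k₁/k₂)·C_A^1.5 ⇒ C_A = (S·k₂/k₁)^(1/1.5).
= (3.53×0.363/3.14)^(0.6667) = (0.4081)^(0.6667) = 0.550 mol·L⁻¹.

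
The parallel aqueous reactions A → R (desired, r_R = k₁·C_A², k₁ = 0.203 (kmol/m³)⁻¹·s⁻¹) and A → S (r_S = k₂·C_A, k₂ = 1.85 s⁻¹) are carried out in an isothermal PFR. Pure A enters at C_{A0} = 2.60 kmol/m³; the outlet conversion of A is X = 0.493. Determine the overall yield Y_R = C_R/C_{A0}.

0.0868

C_A = C_{A0}(1−X) = 1.318 kmol/m³.
Along a PFR/batch, dC_S/dC_A = −r_S/(r_R+r_S) = −k₂/(k₂+k₁·C_A).
Integrating from C_{A0} to C_A: C_S = (1.85/0.203)·ln[(1.85+0.203·2.60)/(1.85+0.203·1.32)] = 9.113·ln(2.378/2.118) = 1.056 kmol/m³.
Then C_R = (C_{A0}−C_A) − C_S = 1.282 − 1.056 = 0.2256 kmol/m³.
Y_R = C_R/C_{A0} = 0.2256/2.60 = 0.0868.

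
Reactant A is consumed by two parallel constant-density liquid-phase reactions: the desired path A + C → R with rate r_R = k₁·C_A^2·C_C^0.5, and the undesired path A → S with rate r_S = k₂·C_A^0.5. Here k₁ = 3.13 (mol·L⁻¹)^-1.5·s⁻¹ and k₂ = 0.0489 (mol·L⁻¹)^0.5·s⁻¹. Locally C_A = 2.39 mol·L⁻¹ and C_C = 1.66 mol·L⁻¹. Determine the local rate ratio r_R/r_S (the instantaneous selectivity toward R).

305

S_{R/S} = r_R/r_S = (k₁·C_A^2·C_C^0.5)/(k₂·C_A^0.5) = (k₁/k₂)·C_A^1.5·C_C^0.5.
= (3.13×2.390^2×1.660^0.5) / (0.0489×2.390^0.5) = 23.04/0.07560 = 305.
Since the desired path is higher order in A, keeping C_A high (PFR or concentrated feed) favours R.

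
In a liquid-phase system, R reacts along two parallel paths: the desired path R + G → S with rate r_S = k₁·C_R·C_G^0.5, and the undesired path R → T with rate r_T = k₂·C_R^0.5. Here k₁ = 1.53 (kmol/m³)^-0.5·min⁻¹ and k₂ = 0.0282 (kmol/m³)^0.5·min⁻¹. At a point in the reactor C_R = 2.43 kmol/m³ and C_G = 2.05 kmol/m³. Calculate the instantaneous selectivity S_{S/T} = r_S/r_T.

S_{S/T} = r_S/r_T = (k₁·C_R·C_G^0.5)/(k₂·C_R^0.5) = (k₁/k₂)·C_R^0.5·C_G^0.5.
= (1.53×2.430×2.050^0.5) / (0.0282×2.430^0.5) = 5.323/0.04396 = 121.
Since the desired path is higher order in R, keeping C_R high (PFR or concentrated feed) favours S.

121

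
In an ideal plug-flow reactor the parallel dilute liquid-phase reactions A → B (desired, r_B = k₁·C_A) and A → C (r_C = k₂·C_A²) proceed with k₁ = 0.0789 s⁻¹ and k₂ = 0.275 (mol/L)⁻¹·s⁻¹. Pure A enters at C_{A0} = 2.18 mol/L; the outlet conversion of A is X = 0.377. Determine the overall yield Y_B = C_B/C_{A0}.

0.0533

C_A = C_{A0}(1−X) = 1.358 mol/L.
Along a PFR/batch, dC_B/dC_A = −r_B/(r_B+r_C) = −k₁/(k₁+k₂·C_A).
Integrating from C_{A0} to C_A: C_B = (0.0789/0.275)·ln[(0.0789+0.275·2.18)/(0.0789+0.275·1.36)] = 0.2869·ln(0.6784/0.4524) = 0.1163 mol/L.
Y_B = C_B/C_{A0} = 0.1163/2.18 = 0.0533.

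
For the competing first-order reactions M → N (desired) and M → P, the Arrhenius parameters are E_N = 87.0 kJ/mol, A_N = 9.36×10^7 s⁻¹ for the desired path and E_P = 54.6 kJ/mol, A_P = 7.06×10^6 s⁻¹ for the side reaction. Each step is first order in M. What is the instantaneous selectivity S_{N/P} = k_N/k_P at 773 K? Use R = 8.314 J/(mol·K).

Since both paths have the same order in M, the concentration cancels and S_{N/P} = k_N/k_P = (A_N/A_P)·exp[(E_P−E_N)/(RT)].
(E_P−E_N)/(RT) = (54.6−87.0)×10³/(8.314×773) = -32400/6427 = -5.041.
k_N/k_P = (9.36×10^7/7.06×10^6)·exp(-5.041) = 13.26 × 0.006464 = 0.0857.

0.0857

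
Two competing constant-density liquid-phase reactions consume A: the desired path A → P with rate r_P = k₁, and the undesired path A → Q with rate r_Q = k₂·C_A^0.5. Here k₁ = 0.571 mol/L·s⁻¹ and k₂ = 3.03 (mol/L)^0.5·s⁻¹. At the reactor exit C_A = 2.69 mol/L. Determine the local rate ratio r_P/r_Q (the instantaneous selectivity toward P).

0.115

S_{P/Q} = r_P/r_Q = (k₁)/(k₂·C_A^0.5) = (k₁/k₂)·C_A^-0.5.
= (0.571) / (3.03×2.690^0.5) = 0.5710/4.970 = 0.115.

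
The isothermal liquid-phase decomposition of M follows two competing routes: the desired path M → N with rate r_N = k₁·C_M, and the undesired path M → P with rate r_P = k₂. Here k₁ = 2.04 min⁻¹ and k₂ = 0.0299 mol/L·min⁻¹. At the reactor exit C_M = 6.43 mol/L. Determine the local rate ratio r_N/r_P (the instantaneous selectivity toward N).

S_{N/P} = r_N/r_P = (k₁·C_M)/(k₂) = (k₁/k₂)·C_M.
= (2.04×6.430) / (0.0299) = 13.12/0.02990 = 439.
Since the desired path is higher order in M, keeping C_M high (PFR or concentrated feed) favours N.

439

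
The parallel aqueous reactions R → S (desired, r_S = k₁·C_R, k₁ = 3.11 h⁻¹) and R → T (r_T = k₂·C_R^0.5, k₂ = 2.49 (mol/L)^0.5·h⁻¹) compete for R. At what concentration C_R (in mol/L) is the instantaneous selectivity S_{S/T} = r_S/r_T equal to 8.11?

42.2 mol/L

S_{S/T} = (k₁/k₂)·C_R^0.5 ⇒ C_R = (S·k₂/k₁)^(2).
= (8.11×2.49/3.11)^(2) = (6.493)^(2) = 42.2 mol/L.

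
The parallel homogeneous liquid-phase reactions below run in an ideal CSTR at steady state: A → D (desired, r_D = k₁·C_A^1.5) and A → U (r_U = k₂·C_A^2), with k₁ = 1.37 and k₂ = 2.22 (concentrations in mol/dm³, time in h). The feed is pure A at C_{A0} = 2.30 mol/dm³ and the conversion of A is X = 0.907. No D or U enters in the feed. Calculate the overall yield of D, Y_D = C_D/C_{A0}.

Exit C_A = C_{A0}(1−X) = 2.30×0.0930 = 0.2139 mol/dm³.
In a CSTR the entire volume is at exit conditions, so r_D = 1.37×0.2139^1.5 = 0.1355 and r_U = 2.22×0.2139^2 = 0.1016.
Fraction of consumed A going to D: r_D/(r_D+r_U) = 0.5716.
C_D = 0.5716·C_{A0}·X = 0.5716×2.30×0.907 = 1.19 mol/dm³; Y_D = C_D/C_{A0} = 0.518.

0.518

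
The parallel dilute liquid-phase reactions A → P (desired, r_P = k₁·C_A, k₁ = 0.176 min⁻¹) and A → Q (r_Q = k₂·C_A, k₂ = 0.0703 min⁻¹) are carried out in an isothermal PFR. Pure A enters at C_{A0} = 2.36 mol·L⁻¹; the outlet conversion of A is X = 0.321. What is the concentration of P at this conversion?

0.541 mol·L⁻¹

C_A = C_{A0}(1−X) = 1.602 mol·L⁻¹.
Both paths are first order in A, so the instantaneous fraction to P is constant: dC_P/d(−C_A) = k₁/(k₁+k₂) = 0.7146.
C_P = 0.7146·(C_{A0}−C_A) = 0.7146×0.7576 = 0.541 mol·L⁻¹.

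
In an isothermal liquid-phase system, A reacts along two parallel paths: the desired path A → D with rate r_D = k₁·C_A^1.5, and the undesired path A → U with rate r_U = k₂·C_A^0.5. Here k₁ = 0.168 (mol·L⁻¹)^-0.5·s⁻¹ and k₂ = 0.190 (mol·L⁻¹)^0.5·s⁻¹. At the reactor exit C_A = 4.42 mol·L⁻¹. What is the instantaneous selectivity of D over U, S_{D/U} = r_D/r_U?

3.91

S_{D/U} = r_D/r_U = (k₁·C_A^1.5)/(k₂·C_A^0.5) = (k₁/k₂)·C_A.
= (0.168×4.420^1.5) / (0.190×4.420^0.5) = 1.561/0.3995 = 3.91.
Since the desired path is higher order in A, keeping C_A high (PFR or concentrated feed) favours D.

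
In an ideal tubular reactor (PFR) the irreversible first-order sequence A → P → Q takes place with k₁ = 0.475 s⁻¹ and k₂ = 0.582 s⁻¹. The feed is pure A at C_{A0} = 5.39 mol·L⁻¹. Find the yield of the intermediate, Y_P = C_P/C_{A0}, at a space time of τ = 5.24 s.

0.158

The intermediate concentration in a first-order A→B→C sequence is C_P = k₁C_{A0}(e^(−k₁τ) − e^(−k₂τ))/(k₂−k₁).
e^(−k₁τ) = e^(−0.475×5.24) = e^(−2.489) = 0.08299; e^(−k₂τ) = e^(−3.050) = 0.04737.
C_P = 0.475×5.39/(0.582−0.475) × (0.08299−0.04737) = 23.93×0.03562 = 0.8523 mol·L⁻¹.
Y_P = C_P/C_{A0} = 0.8523/5.39 = 0.158.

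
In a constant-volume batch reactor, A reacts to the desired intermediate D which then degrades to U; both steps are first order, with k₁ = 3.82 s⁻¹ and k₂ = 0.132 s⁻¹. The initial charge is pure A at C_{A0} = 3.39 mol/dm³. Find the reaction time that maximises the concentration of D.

Setting dC_D/dt = 0 gives t_opt = ln(k₂/k₁)/(k₂−k₁).
= ln(0.132/3.82)/(0.132−3.82) = ln(0.03455)/-3.688 = -3.365/-3.688 = 0.912 s.

0.912 s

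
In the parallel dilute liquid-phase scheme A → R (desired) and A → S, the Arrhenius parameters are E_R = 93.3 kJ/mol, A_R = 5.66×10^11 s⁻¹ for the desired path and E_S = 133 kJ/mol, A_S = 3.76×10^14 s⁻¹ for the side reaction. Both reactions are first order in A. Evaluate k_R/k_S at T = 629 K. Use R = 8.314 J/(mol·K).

k_R/k_S = (A_R/A_S)·exp[−(E_R−E_S)/(RT)] = (A_R/A_S)·exp[(E_S−E_R)/(RT)].
(E_S−E_R)/(RT) = (133−93.3)×10³/(8.314×629) = 39700/5230 = 7.592.
k_R/k_S = (5.66×10^11/3.76×10^14)·exp(7.592) = 0.001505 × 1981 = 2.98.

2.98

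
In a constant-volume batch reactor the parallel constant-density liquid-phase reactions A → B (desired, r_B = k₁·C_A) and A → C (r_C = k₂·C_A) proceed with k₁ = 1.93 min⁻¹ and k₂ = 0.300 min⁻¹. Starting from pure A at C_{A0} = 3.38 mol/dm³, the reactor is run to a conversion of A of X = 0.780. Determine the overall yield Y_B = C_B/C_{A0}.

0.675

C_A = C_{A0}(1−X) = 0.7436 mol/dm³.
Both paths are first order in A, so the instantaneous fraction to B is constant: dC_B/d(−C_A) = k₁/(k₁+k₂) = 0.8655.
C_B = 0.8655·(C_{A0}−C_A) = 0.8655×2.636 = 2.28 mol/dm³.
Y_B = C_B/C_{A0} = 2.282/3.38 = 0.675.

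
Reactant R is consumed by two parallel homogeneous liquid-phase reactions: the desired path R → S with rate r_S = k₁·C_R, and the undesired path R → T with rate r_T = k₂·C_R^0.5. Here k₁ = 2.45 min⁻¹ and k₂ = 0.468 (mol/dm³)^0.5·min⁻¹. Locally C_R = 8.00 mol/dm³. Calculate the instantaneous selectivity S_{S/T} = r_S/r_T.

14.8

S_{S/T} = r_S/r_T = (k₁·C_R)/(k₂·C_R^0.5) = (k₁/k₂)·C_R^0.5.
= (2.45×8.000) / (0.468×8.000^0.5) = 19.60/1.324 = 14.8.
Since the desired path is higher order in R, keeping C_R high (PFR or concentrated feed) favours S.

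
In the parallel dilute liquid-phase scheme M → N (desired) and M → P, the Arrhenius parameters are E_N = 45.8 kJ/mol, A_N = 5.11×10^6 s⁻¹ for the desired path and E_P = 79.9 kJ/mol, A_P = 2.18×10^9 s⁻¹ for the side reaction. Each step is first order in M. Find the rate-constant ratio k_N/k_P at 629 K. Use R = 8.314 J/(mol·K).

1.59

Since both paths have the same order in M, the concentration cancels and S_{N/P} = k_N/k_P = (A_N/A_P)·exp[(E_P−E_N)/(RT)].
(E_P−E_N)/(RT) = (79.9−45.8)×10³/(8.314×629) = 34100/5230 = 6.521.
k_N/k_P = (5.11×10^6/2.18×10^9)·exp(6.521) = 0.002344 × 679.0 = 1.59.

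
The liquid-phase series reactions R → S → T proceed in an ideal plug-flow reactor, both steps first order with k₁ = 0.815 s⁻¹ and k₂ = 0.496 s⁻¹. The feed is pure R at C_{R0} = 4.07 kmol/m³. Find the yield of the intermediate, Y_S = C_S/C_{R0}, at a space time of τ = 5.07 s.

Solving the coupled first-order balances gives C_S(τ) = [k₁/(k₂−k₁)]·C_{R0}·(e^(−k₁τ) − e^(−k₂τ)).
e^(−k₁τ) = e^(−0.815×5.07) = e^(−4.132) = 0.01605; e^(−k₂τ) = e^(−2.515) = 0.08089.
C_S = 0.815×4.07/(0.496−0.815) × (0.01605−0.08089) = (-10.40)×(-0.06484) = 0.6742 kmol/m³.
Y_S = C_S/C_{R0} = 0.6742/4.07 = 0.166.

0.166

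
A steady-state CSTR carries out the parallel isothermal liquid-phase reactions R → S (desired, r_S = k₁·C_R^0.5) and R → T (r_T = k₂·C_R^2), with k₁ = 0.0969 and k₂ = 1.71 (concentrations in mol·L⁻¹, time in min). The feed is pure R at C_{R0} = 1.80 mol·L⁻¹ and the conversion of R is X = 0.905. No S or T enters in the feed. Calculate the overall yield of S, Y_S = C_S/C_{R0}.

Exit C_R = C_{R0}(1−X) = 1.80×0.0950 = 0.1710 mol·L⁻¹.
Rates in a CSTR are evaluated at the outlet concentration: r_S = 0.0969×0.1710^0.5 = 0.04007, r_T = 1.71×0.1710^2 = 0.05000.
Fraction of consumed R going to S: r_S/(r_S+r_T) = 0.4449.
C_S = 0.4449·C_{R0}·X = 0.4449×1.80×0.905 = 0.725 mol·L⁻¹; Y_S = C_S/C_{R0} = 0.403.

0.403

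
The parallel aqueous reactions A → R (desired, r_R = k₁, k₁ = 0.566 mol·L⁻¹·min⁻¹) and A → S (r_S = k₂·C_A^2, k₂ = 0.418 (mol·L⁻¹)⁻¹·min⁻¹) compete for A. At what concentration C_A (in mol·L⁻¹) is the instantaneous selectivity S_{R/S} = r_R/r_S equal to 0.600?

S_{R/S} = (k₁/k₂)·C_A^-2 ⇒ C_A = (S·k₂/k₁)^(-0.5).
= (0.600×0.418/0.566)^(-0.5) = (0.4431)^(-0.5) = 1.50 mol·L⁻¹.

1.50 mol·L⁻¹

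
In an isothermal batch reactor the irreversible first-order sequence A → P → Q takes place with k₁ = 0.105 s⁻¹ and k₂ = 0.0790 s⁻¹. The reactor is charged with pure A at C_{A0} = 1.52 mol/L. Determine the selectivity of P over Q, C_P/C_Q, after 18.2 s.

For first-order series with pure A initially, C_P(t) = k₁C_{A0}/(k₂−k₁)·(e^(−k₁t) − e^(−k₂t)).
e^(−k₁t) = e^(−0.105×18.2) = e^(−1.911) = 0.1479; e^(−k₂t) = e^(−1.438) = 0.2374.
C_P = 0.105×1.52/(0.0790−0.105) × (0.1479−0.2374) = (-6.138)×(-0.08952) = 0.5495 mol/L.
C_A = C_{A0}e^(−k₁t) = 0.2249 mol/L, so C_Q = C_{A0}−C_A−C_P = 0.7456 mol/L; C_P/C_Q = 0.737.

0.737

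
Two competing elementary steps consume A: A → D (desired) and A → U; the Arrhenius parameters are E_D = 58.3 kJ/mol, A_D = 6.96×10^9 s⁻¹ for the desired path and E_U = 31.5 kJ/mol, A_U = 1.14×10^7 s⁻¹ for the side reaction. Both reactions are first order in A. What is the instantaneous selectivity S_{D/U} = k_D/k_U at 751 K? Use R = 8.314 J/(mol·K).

k_D/k_U = (A_D/A_U)·exp[−(E_D−E_U)/(RT)] = (A_D/A_U)·exp[(E_U−E_D)/(RT)].
(E_U−E_D)/(RT) = (31.5−58.3)×10³/(8.314×751) = -26800/6244 = -4.292.
k_D/k_U = (6.96×10^9/1.14×10^7)·exp(-4.292) = 610.5 × 0.01367 = 8.35.

8.35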